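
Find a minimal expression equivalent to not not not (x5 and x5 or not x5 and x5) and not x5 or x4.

not not not (x5 and x5 or not x5 and x5) and not x5 or x4
= not not not x5 and not x5 or x4   [distribution]
= not x5 and not x5 or x4   [double negation]
= not x5 or x4   [idempotence]

not x5 or x4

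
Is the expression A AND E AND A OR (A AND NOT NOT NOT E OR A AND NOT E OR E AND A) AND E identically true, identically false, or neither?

A AND E AND A OR (A AND NOT NOT NOT E OR A AND NOT E OR E AND A) AND E
= A AND E AND A OR (A AND NOT NOT NOT E OR A) AND E   — distribution
= A AND E AND A OR (A AND NOT E OR A) AND E   — double negation
= A AND E AND A OR A AND E   — absorption
= A AND E   — absorption
This depends on A, E, so it is not a constant.

neither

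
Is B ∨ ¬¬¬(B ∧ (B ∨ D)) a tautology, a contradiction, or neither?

B ∨ ¬¬¬(B ∧ (B ∨ D))
= B ∨ ¬¬¬B   — absorption
= B ∨ ¬B   — double negation
= True   — complement

tautology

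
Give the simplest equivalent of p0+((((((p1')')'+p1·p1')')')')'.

p0+((((((p1')')'+p1·p1')')')')'
= p0+((((p1')')'+p1·p1')')'   (double negation)
= p0+((((p1')')')')'   (complement / identity)
= p0+((p1')')'   (double negation)
= p0+p1'   (double negation)

p0+p1'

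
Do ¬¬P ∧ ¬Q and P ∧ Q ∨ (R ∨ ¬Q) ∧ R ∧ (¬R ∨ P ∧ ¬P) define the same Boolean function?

E1: ¬¬P ∧ ¬Q
    = P ∧ ¬Q   [double negation]
E2: P ∧ Q ∨ (R ∨ ¬Q) ∧ R ∧ (¬R ∨ P ∧ ¬P)
    = P ∧ Q ∨ (R ∨ ¬Q) ∧ R ∧ ¬R   [complement / identity]
    = P ∧ Q ∨ R ∧ ¬R   [absorption]
    = P ∧ Q   [complement / identity]
These differ: at P=1, Q=1, R=0, E1 = 0 but E2 = 1.

No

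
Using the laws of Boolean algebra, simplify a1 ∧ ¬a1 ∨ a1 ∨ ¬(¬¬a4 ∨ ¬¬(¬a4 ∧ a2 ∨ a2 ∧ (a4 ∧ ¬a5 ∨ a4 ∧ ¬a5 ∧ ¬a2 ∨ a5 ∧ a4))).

a1 ∨ ¬a4 ∧ ¬a2

a1 ∧ ¬a1 ∨ a1 ∨ ¬(¬¬a4 ∨ ¬¬(¬a4 ∧ a2 ∨ a2 ∧ (a4 ∧ ¬a5 ∨ a4 ∧ ¬a5 ∧ ¬a2 ∨ a5 ∧ a4)))
= a1 ∧ ¬a1 ∨ a1 ∨ ¬(¬¬a4 ∨ ¬¬(¬a4 ∧ a2 ∨ a2 ∧ (a4 ∧ ¬a5 ∨ a5 ∧ a4)))   — absorption
= a1 ∧ ¬a1 ∨ a1 ∨ ¬(¬¬a4 ∨ ¬¬(¬a4 ∧ a2 ∨ a2 ∧ a4))   — distribution
= a1 ∧ ¬a1 ∨ a1 ∨ ¬a4 ∧ ¬(¬a4 ∧ a2 ∨ a2 ∧ a4)   — De Morgan
= a1 ∧ ¬a1 ∨ a1 ∨ ¬a4 ∧ ¬a2   — distribution
= a1 ∨ ¬a4 ∧ ¬a2   — complement / identity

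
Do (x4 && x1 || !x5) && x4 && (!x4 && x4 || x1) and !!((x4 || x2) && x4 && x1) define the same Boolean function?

Yes

E1: (x4 && x1 || !x5) && x4 && (!x4 && x4 || x1)
    = (x4 && x1 || !x5) && x4 && x1   [complement / identity]
    = x4 && x1   [absorption]
E2: !!((x4 || x2) && x4 && x1)
    = (x4 || x2) && x4 && x1   [double negation]
    = x4 && x1   [absorption]
Both reduce to x4 && x1, so they are equivalent.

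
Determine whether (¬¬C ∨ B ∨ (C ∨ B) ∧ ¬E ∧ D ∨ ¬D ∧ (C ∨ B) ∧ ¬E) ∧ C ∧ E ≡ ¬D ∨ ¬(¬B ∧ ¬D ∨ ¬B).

E1: (¬¬C ∨ B ∨ (C ∨ B) ∧ ¬E ∧ D ∨ ¬D ∧ (C ∨ B) ∧ ¬E) ∧ C ∧ E
    = (¬¬C ∨ B ∨ (C ∨ B) ∧ ¬E) ∧ C ∧ E   — distribution
    = (C ∨ B ∨ (C ∨ B) ∧ ¬E) ∧ C ∧ E   — double negation
    = (C ∨ B) ∧ C ∧ E   — absorption
    = C ∧ E   — absorption
E2: ¬D ∨ ¬(¬B ∧ ¬D ∨ ¬B)
    = ¬D ∨ ¬¬B   — absorption
    = ¬D ∨ B   — double negation
These differ: at B=0, C=0, D=0, E=0, E1 = 0 but E2 = 1.

No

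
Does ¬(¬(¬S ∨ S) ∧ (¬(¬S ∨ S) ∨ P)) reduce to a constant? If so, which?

yes, True

¬(¬(¬S ∨ S) ∧ (¬(¬S ∨ S) ∨ P))
= ¬¬(¬S ∨ S)
= ¬S ∨ S
= True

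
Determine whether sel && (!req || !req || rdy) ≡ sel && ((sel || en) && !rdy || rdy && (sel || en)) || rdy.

E1: sel && (!req || !req || rdy)
    = sel && (!req || rdy)   (idempotence)
E2: sel && ((sel || en) && !rdy || rdy && (sel || en)) || rdy
    = sel && (sel || en) || rdy   (distribution)
    = sel || rdy   (absorption)
These differ: at en=0, rdy=1, req=0, sel=0, E1 = 0 but E2 = 1.

No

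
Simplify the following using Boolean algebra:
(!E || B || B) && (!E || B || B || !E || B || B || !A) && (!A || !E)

!E || B && !A

(!E || B || B) && (!E || B || B || !E || B || B || !A) && (!A || !E)
= (!E || B || B) && (!E || B || B || !A) && (!A || !E)
= (!E || B || B) && (!A || !E)
= (!E || B) && (!A || !E)
= !E || B && !A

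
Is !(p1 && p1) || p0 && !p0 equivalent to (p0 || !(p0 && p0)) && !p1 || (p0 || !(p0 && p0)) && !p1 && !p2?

E1: !(p1 && p1) || p0 && !p0
    = !(p1 && p1)   (complement / identity)
    = !p1   (idempotence)
E2: (p0 || !(p0 && p0)) && !p1 || (p0 || !(p0 && p0)) && !p1 && !p2
    = (p0 || !(p0 && p0)) && !p1   (absorption)
    = (p0 || !p0) && !p1   (idempotence)
    = !p1   (complement / identity)
Both reduce to !p1, so they are equivalent.

Yes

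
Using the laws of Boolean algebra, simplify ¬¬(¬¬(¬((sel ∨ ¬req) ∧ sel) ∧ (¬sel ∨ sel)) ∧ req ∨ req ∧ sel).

req

¬¬(¬¬(¬((sel ∨ ¬req) ∧ sel) ∧ (¬sel ∨ sel)) ∧ req ∨ req ∧ sel)
= ¬¬(¬((sel ∨ ¬req) ∧ sel) ∧ (¬sel ∨ sel) ∧ req ∨ req ∧ sel)   [double negation]
= ¬¬(¬sel ∧ (¬sel ∨ sel) ∧ req ∨ req ∧ sel)   [absorption]
= ¬¬(¬sel ∧ req ∨ req ∧ sel)   [complement / identity]
= ¬¬req   [distribution]
= req   [double negation]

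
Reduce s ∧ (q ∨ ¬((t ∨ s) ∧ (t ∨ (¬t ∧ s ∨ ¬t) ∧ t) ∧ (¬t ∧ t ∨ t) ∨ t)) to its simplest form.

s ∧ (q ∨ ¬t)

s ∧ (q ∨ ¬((t ∨ s) ∧ (t ∨ (¬t ∧ s ∨ ¬t) ∧ t) ∧ (¬t ∧ t ∨ t) ∨ t))
= s ∧ (q ∨ ¬((t ∨ s) ∧ (t ∨ ¬t ∧ t) ∧ (¬t ∧ t ∨ t) ∨ t))   — absorption
= s ∧ (q ∨ ¬((t ∨ s) ∧ (t ∧ t ∨ ¬t ∧ t) ∨ t))   — distribution
= s ∧ (q ∨ ¬((t ∨ s) ∧ t ∨ t))   — distribution
= s ∧ (q ∨ ¬(t ∨ t))   — absorption
= s ∧ (q ∨ ¬t)   — idempotence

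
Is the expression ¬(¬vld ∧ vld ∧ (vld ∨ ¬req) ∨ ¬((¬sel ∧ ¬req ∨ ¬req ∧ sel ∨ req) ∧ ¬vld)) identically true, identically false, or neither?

neither

¬(¬vld ∧ vld ∧ (vld ∨ ¬req) ∨ ¬((¬sel ∧ ¬req ∨ ¬req ∧ sel ∨ req) ∧ ¬vld))
= ¬(¬vld ∧ vld ∨ ¬((¬sel ∧ ¬req ∨ ¬req ∧ sel ∨ req) ∧ ¬vld))   — absorption
= ¬¬((¬sel ∧ ¬req ∨ ¬req ∧ sel ∨ req) ∧ ¬vld)   — complement / identity
= ¬¬((¬req ∨ req) ∧ ¬vld)   — distribution
= ¬¬¬vld   — complement / identity
= ¬vld   — double negation
This depends on vld, so it is not a constant.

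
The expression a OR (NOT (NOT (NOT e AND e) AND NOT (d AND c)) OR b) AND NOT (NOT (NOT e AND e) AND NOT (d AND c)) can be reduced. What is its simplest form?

a OR (NOT (NOT (NOT e AND e) AND NOT (d AND c)) OR b) AND NOT (NOT (NOT e AND e) AND NOT (d AND c))
= a OR NOT (NOT (NOT e AND e) AND NOT (d AND c))   [absorption]
= a OR NOT e AND e OR d AND c   [De Morgan]
= a OR d AND c   [complement / identity]

a OR d AND c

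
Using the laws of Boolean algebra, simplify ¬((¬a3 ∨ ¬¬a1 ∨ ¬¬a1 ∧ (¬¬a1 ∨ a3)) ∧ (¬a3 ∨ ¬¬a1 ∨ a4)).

a3 ∧ ¬a1

¬((¬a3 ∨ ¬¬a1 ∨ ¬¬a1 ∧ (¬¬a1 ∨ a3)) ∧ (¬a3 ∨ ¬¬a1 ∨ a4))
= ¬((¬a3 ∨ ¬¬a1 ∨ ¬¬a1) ∧ (¬a3 ∨ ¬¬a1 ∨ a4))   (absorption)
= ¬((¬a3 ∨ ¬¬a1) ∧ (¬a3 ∨ ¬¬a1 ∨ a4))   (idempotence)
= ¬(¬a3 ∨ ¬¬a1)   (absorption)
= a3 ∧ ¬a1   (De Morgan)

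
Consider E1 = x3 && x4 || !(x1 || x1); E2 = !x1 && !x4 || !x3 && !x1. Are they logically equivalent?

No

E1: x3 && x4 || !(x1 || x1)
    = x3 && x4 || !x1
E2: !x1 && !x4 || !x3 && !x1
    = (!x4 || !x3) && !x1
These differ: at x1=0, x3=1, x4=1, E1 = 1 but E2 = 0.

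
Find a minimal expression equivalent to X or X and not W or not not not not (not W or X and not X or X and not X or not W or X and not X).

X or not W

X or X and not W or not not not not (not W or X and not X or X and not X or not W or X and not X)
= X or X and not W or not not not not (not W or X and not X or not W or X and not X)   [idempotence]
= X or X and not W or not not not not (not W or X and not X)   [idempotence]
= X or X and not W or not not not not not W   [complement / identity]
= X or not not not not not W   [absorption]
= X or not not not W   [double negation]
= X or not W   [double negation]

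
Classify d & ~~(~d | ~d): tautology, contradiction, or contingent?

contradiction

d & ~~(~d | ~d)
= d & ~(d & d)
= d & ~d
= 0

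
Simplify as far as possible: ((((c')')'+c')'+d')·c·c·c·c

((((c')')'+c')'+d')·c·c·c·c
= ((((c')')'+c')'+d')·c·c
= ((c'+c')'+d')·c·c
= (c·c+d')·c·c
= c·c
= c

c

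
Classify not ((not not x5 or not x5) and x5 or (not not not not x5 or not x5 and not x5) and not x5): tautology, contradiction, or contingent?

not ((not not x5 or not x5) and x5 or (not not not not x5 or not x5 and not x5) and not x5)
= not ((not not x5 or not x5) and x5 or (not not x5 or not x5 and not x5) and not x5)   [double negation]
= not ((not not x5 or not x5) and x5 or (not not x5 or not x5) and not x5)   [idempotence]
= not (not not x5 or not x5)   [distribution]
= not x5 and x5   [De Morgan]
= False   [complement]

contradiction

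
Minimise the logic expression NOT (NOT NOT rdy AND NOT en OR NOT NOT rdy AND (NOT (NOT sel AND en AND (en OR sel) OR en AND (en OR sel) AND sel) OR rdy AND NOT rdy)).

NOT rdy OR en

NOT (NOT NOT rdy AND NOT en OR NOT NOT rdy AND (NOT (NOT sel AND en AND (en OR sel) OR en AND (en OR sel) AND sel) OR rdy AND NOT rdy))
= NOT (NOT NOT rdy AND NOT en OR NOT NOT rdy AND (NOT (en AND (en OR sel)) OR rdy AND NOT rdy))   [distribution]
= NOT (NOT NOT rdy AND NOT en OR NOT NOT rdy AND (NOT en OR rdy AND NOT rdy))   [absorption]
= NOT (NOT NOT rdy AND NOT en OR NOT NOT rdy AND NOT en)   [complement / identity]
= NOT (NOT NOT rdy AND NOT en)   [idempotence]
= NOT rdy OR en   [De Morgan]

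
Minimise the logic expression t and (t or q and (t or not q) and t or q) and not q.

t and not q

t and (t or q and (t or not q) and t or q) and not q
= t and (t or q and t or q) and not q   [absorption]
= t and (t or q) and not q   [absorption]
= t and not q   [absorption]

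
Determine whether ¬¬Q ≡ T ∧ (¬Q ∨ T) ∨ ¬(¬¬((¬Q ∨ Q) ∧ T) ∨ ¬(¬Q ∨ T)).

E1: ¬¬Q
    = Q   [double negation]
E2: T ∧ (¬Q ∨ T) ∨ ¬(¬¬((¬Q ∨ Q) ∧ T) ∨ ¬(¬Q ∨ T))
    = T ∧ (¬Q ∨ T) ∨ ¬((¬Q ∨ Q) ∧ T) ∧ (¬Q ∨ T)   [De Morgan]
    = T ∧ (¬Q ∨ T) ∨ ¬T ∧ (¬Q ∨ T)   [complement / identity]
    = ¬Q ∨ T   [distribution]
These differ: at Q=0, T=0, E1 = 0 but E2 = 1.

No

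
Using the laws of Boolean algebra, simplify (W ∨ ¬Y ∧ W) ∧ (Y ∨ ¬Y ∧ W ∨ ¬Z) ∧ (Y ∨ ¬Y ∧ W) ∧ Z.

W ∧ Z

(W ∨ ¬Y ∧ W) ∧ (Y ∨ ¬Y ∧ W ∨ ¬Z) ∧ (Y ∨ ¬Y ∧ W) ∧ Z
= (W ∨ ¬Y ∧ W) ∧ (Y ∨ ¬Y ∧ W) ∧ Z   [absorption]
= (¬Y ∧ W ∨ W ∧ Y) ∧ Z   [distribution]
= W ∧ Z   [distribution]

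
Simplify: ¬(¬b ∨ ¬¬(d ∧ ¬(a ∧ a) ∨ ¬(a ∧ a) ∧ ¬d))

b ∧ a

¬(¬b ∨ ¬¬(d ∧ ¬(a ∧ a) ∨ ¬(a ∧ a) ∧ ¬d))
= b ∧ ¬(d ∧ ¬(a ∧ a) ∨ ¬(a ∧ a) ∧ ¬d)
= b ∧ ¬¬(a ∧ a)
= b ∧ a ∧ a
= b ∧ a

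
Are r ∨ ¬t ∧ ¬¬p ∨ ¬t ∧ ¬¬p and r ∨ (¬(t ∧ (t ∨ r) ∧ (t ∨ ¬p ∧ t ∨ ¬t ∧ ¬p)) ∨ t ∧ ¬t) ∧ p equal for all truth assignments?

E1: r ∨ ¬t ∧ ¬¬p ∨ ¬t ∧ ¬¬p
    = r ∨ ¬t ∧ ¬¬p   — idempotence
    = r ∨ ¬t ∧ p   — double negation
E2: r ∨ (¬(t ∧ (t ∨ r) ∧ (t ∨ ¬p ∧ t ∨ ¬t ∧ ¬p)) ∨ t ∧ ¬t) ∧ p
    = r ∨ (¬(t ∧ (t ∨ r) ∧ (t ∨ ¬p)) ∨ t ∧ ¬t) ∧ p   — distribution
    = r ∨ ¬(t ∧ (t ∨ r) ∧ (t ∨ ¬p)) ∧ p   — complement / identity
    = r ∨ ¬(t ∧ (t ∨ ¬p)) ∧ p   — absorption
    = r ∨ ¬t ∧ p   — absorption
Both reduce to r ∨ ¬t ∧ p, so they are equivalent.

Yes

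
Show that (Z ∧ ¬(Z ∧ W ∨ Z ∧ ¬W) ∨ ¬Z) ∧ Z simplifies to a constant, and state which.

False

(Z ∧ ¬(Z ∧ W ∨ Z ∧ ¬W) ∨ ¬Z) ∧ Z
= (Z ∧ ¬Z ∨ ¬Z) ∧ Z   [distribution]
= ¬Z ∧ Z   [complement / identity]
= False   [complement]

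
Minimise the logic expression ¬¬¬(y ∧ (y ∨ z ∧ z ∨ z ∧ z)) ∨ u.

¬y ∨ u

¬¬¬(y ∧ (y ∨ z ∧ z ∨ z ∧ z)) ∨ u
= ¬¬¬(y ∧ (y ∨ z ∧ z)) ∨ u
= ¬¬¬(y ∧ (y ∨ z)) ∨ u
= ¬(y ∧ (y ∨ z)) ∨ u
= ¬y ∨ u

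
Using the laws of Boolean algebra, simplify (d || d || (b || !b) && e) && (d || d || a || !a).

(d || d || (b || !b) && e) && (d || d || a || !a)
= (b || !b) && e && (a || !a) || d || d   — distribution
= (b || !b) && e && (a || !a) || d   — idempotence
= e && (a || !a) || d   — complement / identity
= e || d   — complement / identity

e || d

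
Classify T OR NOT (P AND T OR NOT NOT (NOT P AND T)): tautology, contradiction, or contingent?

T OR NOT (P AND T OR NOT NOT (NOT P AND T))
= T OR NOT (P AND T OR NOT P AND T)
= T OR NOT T
= TRUE

tautology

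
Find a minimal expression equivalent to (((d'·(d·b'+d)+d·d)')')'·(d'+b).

d'

(((d'·(d·b'+d)+d·d)')')'·(d'+b)
= (d'·(d·b'+d)+d·d)'·(d'+b)   — double negation
= (d'·d+d·d)'·(d'+b)   — absorption
= d'·(d'+b)   — distribution
= d'   — absorption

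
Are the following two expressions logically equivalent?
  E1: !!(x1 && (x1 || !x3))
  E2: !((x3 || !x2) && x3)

E1: !!(x1 && (x1 || !x3))
    = !!x1
    = x1
E2: !((x3 || !x2) && x3)
    = !x3
These differ: at x1=0, x2=0, x3=0, E1 = 0 but E2 = 1.

No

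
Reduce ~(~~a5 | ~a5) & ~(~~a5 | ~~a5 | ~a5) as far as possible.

~(~~a5 | ~a5) & ~(~~a5 | ~~a5 | ~a5)
= ~(~~a5 | ~a5) & ~(~~a5 | ~a5)   [idempotence]
= ~(~~a5 | ~a5)   [idempotence]
= ~a5 & a5   [De Morgan]
= 0   [complement]

0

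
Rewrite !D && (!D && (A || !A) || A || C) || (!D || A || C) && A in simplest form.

!D && (!D && (A || !A) || A || C) || (!D || A || C) && A
= !D && (!D || A || C) || (!D || A || C) && A
= (!D || A || C) && (!D || A)
= !D || A

!D || A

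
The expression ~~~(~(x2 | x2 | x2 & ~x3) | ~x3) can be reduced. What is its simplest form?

~~~(~(x2 | x2 | x2 & ~x3) | ~x3)
= ~(~(x2 | x2 | x2 & ~x3) | ~x3)   (double negation)
= ~(~(x2 | x2 & ~x3) | ~x3)   (idempotence)
= ~(~x2 | ~x3)   (absorption)
= x2 & x3   (De Morgan)

x2 & x3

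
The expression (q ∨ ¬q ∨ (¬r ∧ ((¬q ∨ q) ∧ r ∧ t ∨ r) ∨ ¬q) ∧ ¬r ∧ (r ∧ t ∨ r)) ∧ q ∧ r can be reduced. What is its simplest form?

q ∧ r

(q ∨ ¬q ∨ (¬r ∧ ((¬q ∨ q) ∧ r ∧ t ∨ r) ∨ ¬q) ∧ ¬r ∧ (r ∧ t ∨ r)) ∧ q ∧ r
= (q ∨ ¬q ∨ (¬r ∧ (r ∧ t ∨ r) ∨ ¬q) ∧ ¬r ∧ (r ∧ t ∨ r)) ∧ q ∧ r
= (q ∨ ¬q ∨ ¬r ∧ (r ∧ t ∨ r)) ∧ q ∧ r
= (q ∨ ¬q ∨ ¬r ∧ r) ∧ q ∧ r
= (q ∨ ¬q) ∧ q ∧ r
= q ∧ r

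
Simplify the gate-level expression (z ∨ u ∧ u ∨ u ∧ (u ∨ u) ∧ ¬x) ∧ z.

(z ∨ u ∧ u ∨ u ∧ (u ∨ u) ∧ ¬x) ∧ z
= (z ∨ u ∧ u ∨ u ∧ u ∧ ¬x) ∧ z   [idempotence]
= (z ∨ u ∧ u) ∧ z   [absorption]
= (z ∨ u) ∧ z   [idempotence]
= z   [absorption]

z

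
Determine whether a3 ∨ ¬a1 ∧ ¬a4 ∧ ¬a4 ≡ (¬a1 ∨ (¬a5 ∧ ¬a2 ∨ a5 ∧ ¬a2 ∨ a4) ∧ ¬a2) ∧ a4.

No

E1: a3 ∨ ¬a1 ∧ ¬a4 ∧ ¬a4
    = a3 ∨ ¬a1 ∧ ¬a4   (idempotence)
E2: (¬a1 ∨ (¬a5 ∧ ¬a2 ∨ a5 ∧ ¬a2 ∨ a4) ∧ ¬a2) ∧ a4
    = (¬a1 ∨ (¬a2 ∨ a4) ∧ ¬a2) ∧ a4   (distribution)
    = (¬a1 ∨ ¬a2) ∧ a4   (absorption)
These differ: at a1=0, a2=0, a3=1, a4=0, a5=0, E1 = 1 but E2 = 0.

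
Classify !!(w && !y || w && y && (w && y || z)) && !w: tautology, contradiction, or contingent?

contradiction

!!(w && !y || w && y && (w && y || z)) && !w
= !!(w && !y || w && y) && !w   (absorption)
= !!w && !w   (distribution)
= w && !w   (double negation)
= false   (complement)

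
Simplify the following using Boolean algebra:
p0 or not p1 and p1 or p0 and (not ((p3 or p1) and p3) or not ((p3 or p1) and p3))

p0 or not p1 and p1 or p0 and (not ((p3 or p1) and p3) or not ((p3 or p1) and p3))
= p0 or not p1 and p1 or p0 and not ((p3 or p1) and p3)   [idempotence]
= p0 or p0 and not ((p3 or p1) and p3)   [complement / identity]
= p0 or p0 and not p3   [absorption]
= p0   [absorption]

p0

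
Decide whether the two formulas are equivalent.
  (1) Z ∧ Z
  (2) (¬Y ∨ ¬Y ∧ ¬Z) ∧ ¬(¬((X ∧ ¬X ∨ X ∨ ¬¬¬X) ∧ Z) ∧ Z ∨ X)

No

E1: Z ∧ Z
    = Z   (idempotence)
E2: (¬Y ∨ ¬Y ∧ ¬Z) ∧ ¬(¬((X ∧ ¬X ∨ X ∨ ¬¬¬X) ∧ Z) ∧ Z ∨ X)
    = (¬Y ∨ ¬Y ∧ ¬Z) ∧ ¬(¬((X ∨ ¬¬¬X) ∧ Z) ∧ Z ∨ X)   (complement / identity)
    = (¬Y ∨ ¬Y ∧ ¬Z) ∧ ¬(¬((X ∨ ¬X) ∧ Z) ∧ Z ∨ X)   (double negation)
    = (¬Y ∨ ¬Y ∧ ¬Z) ∧ ¬(¬Z ∧ Z ∨ X)   (complement / identity)
    = ¬Y ∧ ¬(¬Z ∧ Z ∨ X)   (absorption)
    = ¬Y ∧ ¬X   (complement / identity)
These differ: at X=0, Y=0, Z=0, E1 = 0 but E2 = 1.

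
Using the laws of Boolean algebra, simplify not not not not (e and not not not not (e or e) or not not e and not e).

e

not not not not (e and not not not not (e or e) or not not e and not e)
= not not not not (e and not not not not e or not not e and not e)
= not not (e and not not not not e or not not e and not e)
= not not (e and not not e or not not e and not e)
= not not not not e
= not not e
= e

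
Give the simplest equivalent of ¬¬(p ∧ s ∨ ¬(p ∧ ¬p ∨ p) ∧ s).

¬¬(p ∧ s ∨ ¬(p ∧ ¬p ∨ p) ∧ s)
= ¬¬(p ∧ s ∨ ¬p ∧ s)   — complement / identity
= ¬¬s   — distribution
= s   — double negation

s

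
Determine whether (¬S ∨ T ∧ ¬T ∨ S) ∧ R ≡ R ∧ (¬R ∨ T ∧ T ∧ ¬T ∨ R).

E1: (¬S ∨ T ∧ ¬T ∨ S) ∧ R
    = (¬S ∨ S) ∧ R   (complement / identity)
    = R   (complement / identity)
E2: R ∧ (¬R ∨ T ∧ T ∧ ¬T ∨ R)
    = R ∧ (¬R ∨ T ∧ ¬T ∨ R)   (idempotence)
    = R ∧ (¬R ∨ R)   (complement / identity)
    = R   (complement / identity)
Both reduce to R, so they are equivalent.

Yes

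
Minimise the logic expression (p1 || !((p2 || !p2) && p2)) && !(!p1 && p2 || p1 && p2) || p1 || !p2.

(p1 || !((p2 || !p2) && p2)) && !(!p1 && p2 || p1 && p2) || p1 || !p2
= (p1 || !((p2 || !p2) && p2)) && !p2 || p1 || !p2   (distribution)
= (p1 || !p2) && !p2 || p1 || !p2   (complement / identity)
= p1 || !p2   (absorption)

p1 || !p2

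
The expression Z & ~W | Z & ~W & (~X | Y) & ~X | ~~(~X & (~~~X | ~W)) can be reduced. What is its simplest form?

Z & ~W | Z & ~W & (~X | Y) & ~X | ~~(~X & (~~~X | ~W))
= Z & ~W | Z & ~W & ~X | ~~(~X & (~~~X | ~W))   [absorption]
= Z & ~W | Z & ~W & ~X | ~~(~X & (~X | ~W))   [double negation]
= Z & ~W | Z & ~W & ~X | ~~~X   [absorption]
= Z & ~W | ~~~X   [absorption]
= Z & ~W | ~X   [double negation]

Z & ~W | ~X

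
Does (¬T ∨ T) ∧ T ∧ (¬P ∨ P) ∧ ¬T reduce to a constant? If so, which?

(¬T ∨ T) ∧ T ∧ (¬P ∨ P) ∧ ¬T
= T ∧ (¬P ∨ P) ∧ ¬T   — complement / identity
= T ∧ ¬T   — complement / identity
= False   — complement

yes, False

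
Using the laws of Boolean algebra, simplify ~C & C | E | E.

~C & C | E | E
= ~C & C | E   [idempotence]
= E   [complement / identity]

E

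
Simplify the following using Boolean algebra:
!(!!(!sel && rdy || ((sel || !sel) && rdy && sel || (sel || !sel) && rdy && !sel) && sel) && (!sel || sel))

!(!!(!sel && rdy || ((sel || !sel) && rdy && sel || (sel || !sel) && rdy && !sel) && sel) && (!sel || sel))
= !(!!(!sel && rdy || (sel || !sel) && rdy && sel) && (!sel || sel))   — distribution
= !!!(!sel && rdy || (sel || !sel) && rdy && sel)   — complement / identity
= !!!(!sel && rdy || rdy && sel)   — complement / identity
= !!!rdy   — distribution
= !rdy   — double negation

!rdy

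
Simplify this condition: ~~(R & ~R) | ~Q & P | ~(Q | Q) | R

~Q | R

~~(R & ~R) | ~Q & P | ~(Q | Q) | R
= ~~(R & ~R) | ~Q & P | ~Q | R   [idempotence]
= R & ~R | ~Q & P | ~Q | R   [double negation]
= R & ~R | ~Q | R   [absorption]
= ~Q | R   [complement / identity]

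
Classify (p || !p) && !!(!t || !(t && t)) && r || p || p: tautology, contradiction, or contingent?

(p || !p) && !!(!t || !(t && t)) && r || p || p
= (p || !p) && (!t || !(t && t)) && r || p || p   (double negation)
= (!t || !(t && t)) && r || p || p   (complement / identity)
= (!t || !t) && r || p || p   (idempotence)
= !t && r || p || p   (idempotence)
= !t && r || p   (idempotence)
This depends on p, r, t, so it is not a constant.

contingent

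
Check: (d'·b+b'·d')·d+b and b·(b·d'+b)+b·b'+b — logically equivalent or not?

E1: (d'·b+b'·d')·d+b
    = d'·d+b   — distribution
    = b   — complement / identity
E2: b·(b·d'+b)+b·b'+b
    = b·b+b·b'+b   — absorption
    = b+b   — distribution
    = b   — idempotence
Both reduce to b, so they are equivalent.

Yes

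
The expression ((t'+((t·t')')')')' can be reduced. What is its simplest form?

t'

((t'+((t·t')')')')'
= ((t'+t·t')')'
= ((t')')'
= t'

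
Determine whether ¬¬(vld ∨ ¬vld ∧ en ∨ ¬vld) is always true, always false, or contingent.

always true

¬¬(vld ∨ ¬vld ∧ en ∨ ¬vld)
= vld ∨ ¬vld ∧ en ∨ ¬vld   [double negation]
= vld ∨ ¬vld   [absorption]
= True   [complement]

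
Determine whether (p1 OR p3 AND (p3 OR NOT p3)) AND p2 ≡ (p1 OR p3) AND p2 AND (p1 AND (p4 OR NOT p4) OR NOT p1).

E1: (p1 OR p3 AND (p3 OR NOT p3)) AND p2
    = (p1 OR p3) AND p2   — complement / identity
E2: (p1 OR p3) AND p2 AND (p1 AND (p4 OR NOT p4) OR NOT p1)
    = (p1 OR p3) AND p2 AND (p1 OR NOT p1)   — complement / identity
    = (p1 OR p3) AND p2   — complement / identity
Both reduce to (p1 OR p3) AND p2, so they are equivalent.

Yes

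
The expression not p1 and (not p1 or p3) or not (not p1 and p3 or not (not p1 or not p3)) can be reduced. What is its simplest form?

not p1 and (not p1 or p3) or not (not p1 and p3 or not (not p1 or not p3))
= not p1 or not (not p1 and p3 or not (not p1 or not p3))   — absorption
= not p1 or not (not p1 and p3 or p1 and p3)   — De Morgan
= not p1 or not p3   — distribution

not p1 or not p3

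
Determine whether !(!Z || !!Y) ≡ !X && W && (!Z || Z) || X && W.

No

E1: !(!Z || !!Y)
    = Z && !Y   (De Morgan)
E2: !X && W && (!Z || Z) || X && W
    = !X && W || X && W   (complement / identity)
    = W   (distribution)
These differ: at W=1, X=1, Y=1, Z=1, E1 = 0 but E2 = 1.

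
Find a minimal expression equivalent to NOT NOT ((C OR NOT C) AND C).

NOT NOT ((C OR NOT C) AND C)
= NOT NOT C   — complement / identity
= C   — double negation

C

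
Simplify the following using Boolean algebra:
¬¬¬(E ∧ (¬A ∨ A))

¬¬¬(E ∧ (¬A ∨ A))
= ¬¬¬E   [complement / identity]
= ¬E   [double negation]

¬E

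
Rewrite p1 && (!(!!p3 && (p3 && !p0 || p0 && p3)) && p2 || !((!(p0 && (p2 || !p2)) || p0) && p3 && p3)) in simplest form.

p1 && !p3

p1 && (!(!!p3 && (p3 && !p0 || p0 && p3)) && p2 || !((!(p0 && (p2 || !p2)) || p0) && p3 && p3))
= p1 && (!(!!p3 && p3) && p2 || !((!(p0 && (p2 || !p2)) || p0) && p3 && p3))   — distribution
= p1 && (!(p3 && p3) && p2 || !((!(p0 && (p2 || !p2)) || p0) && p3 && p3))   — double negation
= p1 && (!(p3 && p3) && p2 || !((!p0 || p0) && p3 && p3))   — complement / identity
= p1 && (!(p3 && p3) && p2 || !(p3 && p3))   — complement / identity
= p1 && !(p3 && p3)   — absorption
= p1 && !p3   — idempotence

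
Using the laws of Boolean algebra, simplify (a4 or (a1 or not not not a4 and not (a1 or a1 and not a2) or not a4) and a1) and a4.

(a4 or (a1 or not not not a4 and not (a1 or a1 and not a2) or not a4) and a1) and a4
= (a4 or (a1 or not a4 and not (a1 or a1 and not a2) or not a4) and a1) and a4   (double negation)
= (a4 or (a1 or not a4 and not a1 or not a4) and a1) and a4   (absorption)
= (a4 or (a1 or not a4) and a1) and a4   (absorption)
= (a4 or a1) and a4   (absorption)
= a4   (absorption)

a4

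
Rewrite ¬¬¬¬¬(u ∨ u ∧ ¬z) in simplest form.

¬u

¬¬¬¬¬(u ∨ u ∧ ¬z)
= ¬¬¬¬¬u   [absorption]
= ¬¬¬u   [double negation]
= ¬u   [double negation]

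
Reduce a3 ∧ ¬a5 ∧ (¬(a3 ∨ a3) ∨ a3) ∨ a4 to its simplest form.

a3 ∧ ¬a5 ∨ a4

a3 ∧ ¬a5 ∧ (¬(a3 ∨ a3) ∨ a3) ∨ a4
= a3 ∧ ¬a5 ∧ (¬a3 ∨ a3) ∨ a4   — idempotence
= a3 ∧ ¬a5 ∨ a4   — complement / identity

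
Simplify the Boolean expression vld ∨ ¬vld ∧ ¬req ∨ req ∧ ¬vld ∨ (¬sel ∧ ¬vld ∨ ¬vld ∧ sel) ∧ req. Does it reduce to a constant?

vld ∨ ¬vld ∧ ¬req ∨ req ∧ ¬vld ∨ (¬sel ∧ ¬vld ∨ ¬vld ∧ sel) ∧ req
= vld ∨ ¬vld ∧ ¬req ∨ req ∧ ¬vld ∨ ¬vld ∧ req   (distribution)
= vld ∨ ¬vld ∨ ¬vld ∧ req   (distribution)
= vld ∨ ¬vld   (absorption)
= True   (complement)

True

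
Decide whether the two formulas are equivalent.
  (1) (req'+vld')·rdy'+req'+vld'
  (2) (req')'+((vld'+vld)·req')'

No

E1: (req'+vld')·rdy'+req'+vld'
    = req'+vld'   [absorption]
E2: (req')'+((vld'+vld)·req')'
    = (req')'+(req')'   [complement / identity]
    = (req')'   [idempotence]
    = req   [double negation]
These differ: at rdy=1, req=0, vld=0, E1 = 1 but E2 = 0.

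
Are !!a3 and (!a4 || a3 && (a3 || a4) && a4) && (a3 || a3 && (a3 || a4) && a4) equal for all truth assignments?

E1: !!a3
    = a3   (double negation)
E2: (!a4 || a3 && (a3 || a4) && a4) && (a3 || a3 && (a3 || a4) && a4)
    = !a4 && a3 || a3 && (a3 || a4) && a4   (distribution)
    = !a4 && a3 || a3 && a4   (absorption)
    = a3   (distribution)
Both reduce to a3, so they are equivalent.

Yes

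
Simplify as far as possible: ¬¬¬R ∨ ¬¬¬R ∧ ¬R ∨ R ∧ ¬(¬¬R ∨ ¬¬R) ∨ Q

¬¬¬R ∨ ¬¬¬R ∧ ¬R ∨ R ∧ ¬(¬¬R ∨ ¬¬R) ∨ Q
= ¬¬¬R ∨ ¬¬¬R ∧ ¬R ∨ R ∧ ¬¬¬R ∨ Q   — idempotence
= ¬¬¬R ∨ ¬¬¬R ∨ Q   — distribution
= ¬¬¬R ∨ Q   — idempotence
= ¬R ∨ Q   — double negation

¬R ∨ Q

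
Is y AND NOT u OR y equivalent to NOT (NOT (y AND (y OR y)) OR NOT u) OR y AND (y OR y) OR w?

E1: y AND NOT u OR y
    = y   (absorption)
E2: NOT (NOT (y AND (y OR y)) OR NOT u) OR y AND (y OR y) OR w
    = y AND (y OR y) AND u OR y AND (y OR y) OR w   (De Morgan)
    = y AND (y OR y) OR w   (absorption)
    = y AND y OR w   (idempotence)
    = y OR w   (idempotence)
These differ: at u=1, w=1, y=0, E1 = 0 but E2 = 1.

No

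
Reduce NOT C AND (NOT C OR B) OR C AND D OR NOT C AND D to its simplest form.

NOT C AND (NOT C OR B) OR C AND D OR NOT C AND D
= NOT C AND (NOT C OR B) OR D
= NOT C OR D

NOT C OR D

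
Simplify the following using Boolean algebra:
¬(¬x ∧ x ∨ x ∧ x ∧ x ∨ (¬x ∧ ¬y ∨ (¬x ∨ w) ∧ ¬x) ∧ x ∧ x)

¬(¬x ∧ x ∨ x ∧ x ∧ x ∨ (¬x ∧ ¬y ∨ (¬x ∨ w) ∧ ¬x) ∧ x ∧ x)
= ¬(¬x ∧ x ∨ x ∧ x ∧ x ∨ (¬x ∧ ¬y ∨ ¬x) ∧ x ∧ x)   (absorption)
= ¬(¬x ∧ x ∨ x ∧ x ∧ x ∨ ¬x ∧ x ∧ x)   (absorption)
= ¬(¬x ∧ x ∨ x ∧ x)   (distribution)
= ¬x   (distribution)

¬x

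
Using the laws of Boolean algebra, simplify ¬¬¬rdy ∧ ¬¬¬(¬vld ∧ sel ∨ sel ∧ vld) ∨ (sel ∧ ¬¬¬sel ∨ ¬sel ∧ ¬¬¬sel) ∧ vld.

¬¬¬rdy ∧ ¬¬¬(¬vld ∧ sel ∨ sel ∧ vld) ∨ (sel ∧ ¬¬¬sel ∨ ¬sel ∧ ¬¬¬sel) ∧ vld
= ¬¬¬rdy ∧ ¬¬¬sel ∨ (sel ∧ ¬¬¬sel ∨ ¬sel ∧ ¬¬¬sel) ∧ vld   — distribution
= ¬¬¬rdy ∧ ¬¬¬sel ∨ ¬¬¬sel ∧ vld   — distribution
= ¬¬¬sel ∧ (¬¬¬rdy ∨ vld)   — distribution
= ¬¬¬sel ∧ (¬rdy ∨ vld)   — double negation
= ¬sel ∧ (¬rdy ∨ vld)   — double negation

¬sel ∧ (¬rdy ∨ vld)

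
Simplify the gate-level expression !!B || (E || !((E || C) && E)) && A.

B || A

!!B || (E || !((E || C) && E)) && A
= !!B || (E || !E) && A   (absorption)
= !!B || A   (complement / identity)
= B || A   (double negation)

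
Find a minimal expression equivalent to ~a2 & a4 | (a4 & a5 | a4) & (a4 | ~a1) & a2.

a4

~a2 & a4 | (a4 & a5 | a4) & (a4 | ~a1) & a2
= ~a2 & a4 | a4 & (a4 | ~a1) & a2   (absorption)
= ~a2 & a4 | a4 & a2   (absorption)
= a4   (distribution)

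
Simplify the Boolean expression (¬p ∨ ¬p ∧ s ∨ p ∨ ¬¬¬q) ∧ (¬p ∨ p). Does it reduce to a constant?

(¬p ∨ ¬p ∧ s ∨ p ∨ ¬¬¬q) ∧ (¬p ∨ p)
= (¬p ∨ p ∨ ¬¬¬q) ∧ (¬p ∨ p)
= (¬p ∨ p ∨ ¬q) ∧ (¬p ∨ p)
= ¬p ∨ p
= True

True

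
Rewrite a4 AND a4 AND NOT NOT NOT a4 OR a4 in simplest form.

a4

a4 AND a4 AND NOT NOT NOT a4 OR a4
= a4 AND a4 AND NOT a4 OR a4   — double negation
= a4 AND NOT a4 OR a4   — idempotence
= a4   — complement / identity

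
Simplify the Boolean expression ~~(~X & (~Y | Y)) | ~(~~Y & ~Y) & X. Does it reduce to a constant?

~~(~X & (~Y | Y)) | ~(~~Y & ~Y) & X
= ~X & (~Y | Y) | ~(~~Y & ~Y) & X   (double negation)
= ~X & (~Y | Y) | (~Y | Y) & X   (De Morgan)
= ~Y | Y   (distribution)
= 1   (complement)

1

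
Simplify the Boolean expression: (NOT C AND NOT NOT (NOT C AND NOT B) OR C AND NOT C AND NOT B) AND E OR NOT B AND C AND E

NOT B AND E

(NOT C AND NOT NOT (NOT C AND NOT B) OR C AND NOT C AND NOT B) AND E OR NOT B AND C AND E
= (NOT C AND NOT C AND NOT B OR C AND NOT C AND NOT B) AND E OR NOT B AND C AND E   — double negation
= NOT C AND NOT B AND E OR NOT B AND C AND E   — distribution
= (NOT C AND NOT B OR NOT B AND C) AND E   — distribution
= NOT B AND E   — distribution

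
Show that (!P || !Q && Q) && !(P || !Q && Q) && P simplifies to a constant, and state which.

false

(!P || !Q && Q) && !(P || !Q && Q) && P
= (!P || !Q && Q) && !P && P   (complement / identity)
= !P && !P && P   (complement / identity)
= !P && P   (idempotence)
= false   (complement)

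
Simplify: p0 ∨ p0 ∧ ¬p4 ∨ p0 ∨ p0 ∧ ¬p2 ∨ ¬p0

True

p0 ∨ p0 ∧ ¬p4 ∨ p0 ∨ p0 ∧ ¬p2 ∨ ¬p0
= p0 ∨ p0 ∨ p0 ∧ ¬p2 ∨ ¬p0   — absorption
= p0 ∨ p0 ∨ ¬p0   — absorption
= p0 ∨ ¬p0   — idempotence
= True   — complement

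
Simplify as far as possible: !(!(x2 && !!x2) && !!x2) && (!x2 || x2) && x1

x1

!(!(x2 && !!x2) && !!x2) && (!x2 || x2) && x1
= !(!(x2 && !!x2) && !!x2) && x1   — complement / identity
= !(!(x2 && x2) && !!x2) && x1   — double negation
= !(!x2 && !!x2) && x1   — idempotence
= (x2 || !x2) && x1   — De Morgan
= x1   — complement / identity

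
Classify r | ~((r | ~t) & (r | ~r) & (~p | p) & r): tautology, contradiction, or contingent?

r | ~((r | ~t) & (r | ~r) & (~p | p) & r)
= r | ~((r | ~t) & (~p | p) & r)   — complement / identity
= r | ~((r | ~t) & r)   — complement / identity
= r | ~r   — absorption
= 1   — complement

tautology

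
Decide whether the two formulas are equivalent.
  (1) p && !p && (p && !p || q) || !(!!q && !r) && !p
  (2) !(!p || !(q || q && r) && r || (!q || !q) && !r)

No

E1: p && !p && (p && !p || q) || !(!!q && !r) && !p
    = p && !p || !(!!q && !r) && !p   [absorption]
    = !(!!q && !r) && !p   [complement / identity]
    = (!q || r) && !p   [De Morgan]
E2: !(!p || !(q || q && r) && r || (!q || !q) && !r)
    = !(!p || !q && r || (!q || !q) && !r)   [absorption]
    = !(!p || !q && r || !q && !r)   [idempotence]
    = !(!p || !q)   [distribution]
    = p && q   [De Morgan]
These differ: at p=0, q=1, r=1, E1 = 1 but E2 = 0.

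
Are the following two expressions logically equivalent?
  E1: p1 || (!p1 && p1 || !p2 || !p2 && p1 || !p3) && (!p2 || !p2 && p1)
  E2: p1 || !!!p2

Yes

E1: p1 || (!p1 && p1 || !p2 || !p2 && p1 || !p3) && (!p2 || !p2 && p1)
    = p1 || (!p2 || !p2 && p1 || !p3) && (!p2 || !p2 && p1)   (complement / identity)
    = p1 || !p2 || !p2 && p1   (absorption)
    = p1 || !p2   (absorption)
E2: p1 || !!!p2
    = p1 || !p2   (double negation)
Both reduce to p1 || !p2, so they are equivalent.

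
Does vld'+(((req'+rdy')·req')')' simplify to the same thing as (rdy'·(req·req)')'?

No

E1: vld'+(((req'+rdy')·req')')'
    = vld'+((req')')'   (absorption)
    = vld'+req'   (double negation)
E2: (rdy'·(req·req)')'
    = (rdy'·req')'   (idempotence)
    = rdy+req   (De Morgan)
These differ: at rdy=0, req=1, vld=1, E1 = 0 but E2 = 1.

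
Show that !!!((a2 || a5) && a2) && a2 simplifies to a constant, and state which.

!!!((a2 || a5) && a2) && a2
= !((a2 || a5) && a2) && a2   [double negation]
= !a2 && a2   [absorption]
= false   [complement]

false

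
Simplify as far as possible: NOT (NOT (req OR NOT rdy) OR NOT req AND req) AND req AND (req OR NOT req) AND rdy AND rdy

NOT (NOT (req OR NOT rdy) OR NOT req AND req) AND req AND (req OR NOT req) AND rdy AND rdy
= NOT NOT (req OR NOT rdy) AND req AND (req OR NOT req) AND rdy AND rdy
= (req OR NOT rdy) AND req AND (req OR NOT req) AND rdy AND rdy
= req AND (req OR NOT req) AND rdy AND rdy
= req AND rdy AND rdy
= req AND rdy

req AND rdy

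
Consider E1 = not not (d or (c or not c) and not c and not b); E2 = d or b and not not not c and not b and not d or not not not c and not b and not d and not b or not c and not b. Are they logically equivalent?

Yes

E1: not not (d or (c or not c) and not c and not b)
    = not not (d or not c and not b)   [complement / identity]
    = d or not c and not b   [double negation]
E2: d or b and not not not c and not b and not d or not not not c and not b and not d and not b or not c and not b
    = d or not not not c and not b and not d or not c and not b   [distribution]
    = d or not c and not b and not d or not c and not b   [double negation]
    = d or not c and not b   [absorption]
Both reduce to d or not c and not b, so they are equivalent.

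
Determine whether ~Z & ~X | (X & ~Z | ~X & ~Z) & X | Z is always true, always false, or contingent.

always true

~Z & ~X | (X & ~Z | ~X & ~Z) & X | Z
= ~Z & ~X | ~Z & X | Z
= ~Z | Z
= 1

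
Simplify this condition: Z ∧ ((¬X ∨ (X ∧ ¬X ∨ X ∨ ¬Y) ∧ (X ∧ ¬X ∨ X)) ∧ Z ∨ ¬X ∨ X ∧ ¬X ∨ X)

Z ∧ ((¬X ∨ (X ∧ ¬X ∨ X ∨ ¬Y) ∧ (X ∧ ¬X ∨ X)) ∧ Z ∨ ¬X ∨ X ∧ ¬X ∨ X)
= Z ∧ ((¬X ∨ X ∧ ¬X ∨ X) ∧ Z ∨ ¬X ∨ X ∧ ¬X ∨ X)   — absorption
= Z ∧ (¬X ∨ X ∧ ¬X ∨ X)   — absorption
= Z ∧ (¬X ∨ X)   — complement / identity
= Z   — complement / identity

Z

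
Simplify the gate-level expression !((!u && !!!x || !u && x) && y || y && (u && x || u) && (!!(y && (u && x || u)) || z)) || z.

!y || z

!((!u && !!!x || !u && x) && y || y && (u && x || u) && (!!(y && (u && x || u)) || z)) || z
= !((!u && !!!x || !u && x) && y || y && (u && x || u) && (y && (u && x || u) || z)) || z
= !((!u && !x || !u && x) && y || y && (u && x || u) && (y && (u && x || u) || z)) || z
= !((!u && !x || !u && x) && y || y && (u && x || u)) || z
= !((!u && !x || !u && x) && y || y && u) || z
= !(!u && y || y && u) || z
= !y || z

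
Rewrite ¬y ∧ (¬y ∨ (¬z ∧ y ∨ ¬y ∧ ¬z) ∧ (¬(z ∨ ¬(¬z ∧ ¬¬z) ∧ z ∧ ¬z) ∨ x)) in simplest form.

¬y ∧ (¬y ∨ (¬z ∧ y ∨ ¬y ∧ ¬z) ∧ (¬(z ∨ ¬(¬z ∧ ¬¬z) ∧ z ∧ ¬z) ∨ x))
= ¬y ∧ (¬y ∨ ¬z ∧ (¬(z ∨ ¬(¬z ∧ ¬¬z) ∧ z ∧ ¬z) ∨ x))   — distribution
= ¬y ∧ (¬y ∨ ¬z ∧ (¬(z ∨ (z ∨ ¬z) ∧ z ∧ ¬z) ∨ x))   — De Morgan
= ¬y ∧ (¬y ∨ ¬z ∧ (¬(z ∨ z ∧ ¬z) ∨ x))   — complement / identity
= ¬y ∧ (¬y ∨ ¬z ∧ (¬z ∨ x))   — complement / identity
= ¬y ∧ (¬y ∨ ¬z)   — absorption
= ¬y   — absorption

¬y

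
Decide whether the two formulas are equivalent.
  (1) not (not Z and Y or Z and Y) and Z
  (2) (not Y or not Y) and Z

Yes

E1: not (not Z and Y or Z and Y) and Z
    = not Y and Z   [distribution]
E2: (not Y or not Y) and Z
    = not Y and Z   [idempotence]
Both reduce to not Y and Z, so they are equivalent.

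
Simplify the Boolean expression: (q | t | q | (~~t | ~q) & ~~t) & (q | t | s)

(q | t | q | (~~t | ~q) & ~~t) & (q | t | s)
= (q | (~~t | ~q) & ~~t) & s | q | t
= (q | ~~t) & s | q | t
= (q | t) & s | q | t
= q | t

q | t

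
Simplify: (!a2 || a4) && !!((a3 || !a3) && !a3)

(!a2 || a4) && !a3

(!a2 || a4) && !!((a3 || !a3) && !a3)
= (!a2 || a4) && !!!a3   — complement / identity
= (!a2 || a4) && !a3   — double negation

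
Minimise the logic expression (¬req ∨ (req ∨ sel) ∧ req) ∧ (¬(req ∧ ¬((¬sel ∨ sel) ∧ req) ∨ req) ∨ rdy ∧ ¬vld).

(¬req ∨ (req ∨ sel) ∧ req) ∧ (¬(req ∧ ¬((¬sel ∨ sel) ∧ req) ∨ req) ∨ rdy ∧ ¬vld)
= (¬req ∨ (req ∨ sel) ∧ req) ∧ (¬(req ∧ ¬req ∨ req) ∨ rdy ∧ ¬vld)   — complement / identity
= (¬req ∨ (req ∨ sel) ∧ req) ∧ (¬req ∨ rdy ∧ ¬vld)   — complement / identity
= (¬req ∨ req) ∧ (¬req ∨ rdy ∧ ¬vld)   — absorption
= ¬req ∨ rdy ∧ ¬vld   — complement / identity

¬req ∨ rdy ∧ ¬vld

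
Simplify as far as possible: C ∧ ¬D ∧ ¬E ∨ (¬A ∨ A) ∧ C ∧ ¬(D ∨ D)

C ∧ ¬D

C ∧ ¬D ∧ ¬E ∨ (¬A ∨ A) ∧ C ∧ ¬(D ∨ D)
= C ∧ ¬D ∧ ¬E ∨ C ∧ ¬(D ∨ D)   (complement / identity)
= C ∧ ¬D ∧ ¬E ∨ C ∧ ¬D   (idempotence)
= C ∧ ¬D   (absorption)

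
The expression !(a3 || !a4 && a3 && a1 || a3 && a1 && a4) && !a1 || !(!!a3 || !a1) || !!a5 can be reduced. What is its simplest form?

!a3 || a5

!(a3 || !a4 && a3 && a1 || a3 && a1 && a4) && !a1 || !(!!a3 || !a1) || !!a5
= !(a3 || !a4 && a3 && a1 || a3 && a1 && a4) && !a1 || !a3 && a1 || !!a5
= !(a3 || a3 && a1) && !a1 || !a3 && a1 || !!a5
= !(a3 || a3 && a1) && !a1 || !a3 && a1 || a5
= !a3 && !a1 || !a3 && a1 || a5
= !a3 || a5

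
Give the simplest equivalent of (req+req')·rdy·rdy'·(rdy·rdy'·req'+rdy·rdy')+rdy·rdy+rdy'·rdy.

rdy

(req+req')·rdy·rdy'·(rdy·rdy'·req'+rdy·rdy')+rdy·rdy+rdy'·rdy
= rdy·rdy'·(rdy·rdy'·req'+rdy·rdy')+rdy·rdy+rdy'·rdy   (complement / identity)
= rdy·rdy'·rdy·rdy'+rdy·rdy+rdy'·rdy   (absorption)
= rdy·rdy'·rdy·rdy'+rdy·rdy   (complement / identity)
= rdy·rdy'+rdy·rdy   (idempotence)
= rdy   (distribution)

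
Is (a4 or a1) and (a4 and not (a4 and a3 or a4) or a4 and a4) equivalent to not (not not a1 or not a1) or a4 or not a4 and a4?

E1: (a4 or a1) and (a4 and not (a4 and a3 or a4) or a4 and a4)
    = (a4 or a1) and (a4 and not a4 or a4 and a4)   (absorption)
    = (a4 or a1) and a4   (distribution)
    = a4   (absorption)
E2: not (not not a1 or not a1) or a4 or not a4 and a4
    = not (not not a1 or not a1) or a4   (complement / identity)
    = not a1 and a1 or a4   (De Morgan)
    = a4   (complement / identity)
Both reduce to a4, so they are equivalent.

Yes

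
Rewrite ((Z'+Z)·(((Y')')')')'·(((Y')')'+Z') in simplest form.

((Z'+Z)·(((Y')')')')'·(((Y')')'+Z')
= ((((Y')')')')'·(((Y')')'+Z')   [complement / identity]
= ((Y')')'·(((Y')')'+Z')   [double negation]
= ((Y')')'   [absorption]
= Y'   [double negation]

Y'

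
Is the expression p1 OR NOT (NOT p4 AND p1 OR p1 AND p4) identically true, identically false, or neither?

identically true

p1 OR NOT (NOT p4 AND p1 OR p1 AND p4)
= p1 OR NOT p1   — distribution
= TRUE   — complement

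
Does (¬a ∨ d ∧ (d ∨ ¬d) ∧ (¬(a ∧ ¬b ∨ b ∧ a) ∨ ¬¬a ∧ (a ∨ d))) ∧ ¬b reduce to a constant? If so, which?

(¬a ∨ d ∧ (d ∨ ¬d) ∧ (¬(a ∧ ¬b ∨ b ∧ a) ∨ ¬¬a ∧ (a ∨ d))) ∧ ¬b
= (¬a ∨ d ∧ (¬(a ∧ ¬b ∨ b ∧ a) ∨ ¬¬a ∧ (a ∨ d))) ∧ ¬b   — complement / identity
= (¬a ∨ d ∧ (¬(a ∧ ¬b ∨ b ∧ a) ∨ a ∧ (a ∨ d))) ∧ ¬b   — double negation
= (¬a ∨ d ∧ (¬(a ∧ ¬b ∨ b ∧ a) ∨ a)) ∧ ¬b   — absorption
= (¬a ∨ d ∧ (¬a ∨ a)) ∧ ¬b   — distribution
= (¬a ∨ d) ∧ ¬b   — complement / identity
This depends on a, b, d, so it is not a constant.

no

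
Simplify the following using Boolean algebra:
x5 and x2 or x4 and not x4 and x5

x5 and x2 or x4 and not x4 and x5
= (x2 or x4 and not x4) and x5   — distribution
= x2 and x5   — complement / identity

x2 and x5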